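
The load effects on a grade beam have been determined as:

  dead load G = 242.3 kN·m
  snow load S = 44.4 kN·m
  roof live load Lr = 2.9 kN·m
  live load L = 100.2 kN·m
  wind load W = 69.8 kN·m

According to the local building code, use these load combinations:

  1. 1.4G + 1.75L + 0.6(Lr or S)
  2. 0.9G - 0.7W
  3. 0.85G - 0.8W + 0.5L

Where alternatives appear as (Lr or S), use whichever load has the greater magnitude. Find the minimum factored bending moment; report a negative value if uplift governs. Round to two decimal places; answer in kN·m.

(Lr or S) → S = 44.4 kN·m.
1. 1.4(242.3) + 1.75(100.2) + 0.6(44.4) = 541.21
2. 0.9(242.3) - 0.7(69.8) = 169.21
3. 0.85(242.3) - 0.8(69.8) + 0.5(100.2) = 200.22
Combination 2 gives the minimum: 169.21 kN·m.

169.21 kN·m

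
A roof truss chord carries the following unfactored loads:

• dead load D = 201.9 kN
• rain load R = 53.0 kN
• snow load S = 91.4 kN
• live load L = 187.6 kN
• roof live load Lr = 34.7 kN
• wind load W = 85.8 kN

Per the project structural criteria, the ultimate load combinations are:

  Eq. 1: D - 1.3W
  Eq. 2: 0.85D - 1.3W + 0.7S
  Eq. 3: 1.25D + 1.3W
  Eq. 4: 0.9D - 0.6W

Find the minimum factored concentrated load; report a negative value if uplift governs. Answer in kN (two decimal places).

90.36 kN

Eq. 1: 1.0(201.9) - 1.3(85.8) = 201.90 - 111.54 = 90.36
Eq. 2: 0.85(201.9) - 1.3(85.8) + 0.7(91.4) = 171.62 - 111.54 + 63.98 = 124.06
Eq. 3: 1.25(201.9) + 1.3(85.8) = 252.38 + 111.54 = 363.92
Eq. 4: 0.9(201.9) - 0.6(85.8) = 181.71 - 51.48 = 130.23
Combination 1 gives the minimum: 90.36 kN.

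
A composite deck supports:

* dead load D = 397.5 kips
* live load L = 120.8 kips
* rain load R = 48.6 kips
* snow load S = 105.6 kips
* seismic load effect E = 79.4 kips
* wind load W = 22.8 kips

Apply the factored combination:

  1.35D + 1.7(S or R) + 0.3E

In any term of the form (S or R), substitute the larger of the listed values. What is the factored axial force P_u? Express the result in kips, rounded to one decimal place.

740.0 kips

(S or R) → S = 105.6 kips.
1.35(397.5) + 1.7(105.6) + 0.3(79.4) = 740.0
P_u = 740.0 kips.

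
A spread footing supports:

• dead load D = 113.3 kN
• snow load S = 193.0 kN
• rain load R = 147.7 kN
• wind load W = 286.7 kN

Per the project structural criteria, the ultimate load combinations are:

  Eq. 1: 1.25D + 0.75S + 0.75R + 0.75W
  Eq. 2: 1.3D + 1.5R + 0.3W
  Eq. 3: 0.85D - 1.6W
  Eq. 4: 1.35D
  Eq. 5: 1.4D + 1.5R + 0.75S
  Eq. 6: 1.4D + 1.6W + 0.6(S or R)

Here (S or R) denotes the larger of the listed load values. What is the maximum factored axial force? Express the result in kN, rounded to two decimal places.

733.14 kN

(S or R) → S = 193.0 kN.
Eq. 1: 1.25(113.3) + 0.75(193.0) + 0.75(147.7) + 0.75(286.7) = 612.18
Eq. 2: 1.3(113.3) + 1.5(147.7) + 0.3(286.7) = 454.85
Eq. 3: 0.85(113.3) - 1.6(286.7) = -362.42
Eq. 4: 1.35(113.3) = 152.96
Eq. 5: 1.4(113.3) + 1.5(147.7) + 0.75(193.0) = 524.92
Eq. 6: 1.4(113.3) + 1.6(286.7) + 0.6(193.0) = 733.14
Maximum is from combination 6.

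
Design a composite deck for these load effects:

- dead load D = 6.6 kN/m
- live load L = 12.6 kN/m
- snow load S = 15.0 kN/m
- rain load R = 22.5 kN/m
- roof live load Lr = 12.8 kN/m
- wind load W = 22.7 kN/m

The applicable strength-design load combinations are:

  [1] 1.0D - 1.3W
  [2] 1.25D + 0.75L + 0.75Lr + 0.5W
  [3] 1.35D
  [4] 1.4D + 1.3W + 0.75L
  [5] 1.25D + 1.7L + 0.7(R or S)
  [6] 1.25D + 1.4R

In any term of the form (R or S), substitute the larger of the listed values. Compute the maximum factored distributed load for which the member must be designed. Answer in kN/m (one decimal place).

48.2 kN/m

(R or S) → R = 22.5 kN/m.
[1] 1.0(6.6) - 1.3(22.7) = 6.6 - 29.5 = -22.9
[2] 1.25(6.6) + 0.75(12.6) + 0.75(12.8) + 0.5(22.7) = 38.7
[3] 1.35(6.6) = 8.9
[4] 1.4(6.6) + 1.3(22.7) + 0.75(12.6) = 9.2 + 29.5 + 9.5 = 48.2
[5] 1.25(6.6) + 1.7(12.6) + 0.7(22.5) = 45.4
[6] 1.25(6.6) + 1.4(22.5) = 8.3 + 31.5 = 39.8
Maximum is from combination 4.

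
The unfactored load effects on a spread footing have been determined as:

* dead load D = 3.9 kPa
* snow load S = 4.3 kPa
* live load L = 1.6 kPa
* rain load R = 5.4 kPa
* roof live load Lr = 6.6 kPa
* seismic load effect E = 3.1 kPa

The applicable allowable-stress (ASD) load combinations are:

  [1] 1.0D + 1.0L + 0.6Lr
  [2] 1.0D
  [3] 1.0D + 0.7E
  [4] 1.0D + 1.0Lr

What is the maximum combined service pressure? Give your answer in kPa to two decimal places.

10.50 kPa

[1] 1.0(3.9) + 1.0(1.6) + 0.6(6.6) = 3.90 + 1.60 + 3.96 = 9.46
[2] 1.0(3.9) = 3.90
[3] 1.0(3.9) + 0.7(3.1) = 3.90 + 2.17 = 6.07
[4] 1.0(3.9) + 1.0(6.6) = 3.90 + 6.60 = 10.50
Combination 4 governs: p = 10.50 kPa.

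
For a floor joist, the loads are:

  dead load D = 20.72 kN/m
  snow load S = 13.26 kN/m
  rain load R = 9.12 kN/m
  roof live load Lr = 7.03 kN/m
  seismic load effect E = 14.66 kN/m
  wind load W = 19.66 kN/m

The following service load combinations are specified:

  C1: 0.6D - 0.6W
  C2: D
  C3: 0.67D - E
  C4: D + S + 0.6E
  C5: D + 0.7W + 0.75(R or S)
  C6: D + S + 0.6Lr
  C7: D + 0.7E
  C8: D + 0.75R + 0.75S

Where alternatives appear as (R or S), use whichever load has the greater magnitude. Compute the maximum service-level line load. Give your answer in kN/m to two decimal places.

44.43 kN/m

(R or S) → S = 13.26 kN/m.
C1: 0.6(20.72) - 0.6(19.66) = 0.64
C2: 1.0(20.72) = 20.72
C3: 0.67(20.72) - 1.0(14.66) = 13.88 - 14.66 = -0.78
C4: 1.0(20.72) + 1.0(13.26) + 0.6(14.66) = 20.72 + 13.26 + 8.80 = 42.78
C5: 1.0(20.72) + 0.7(19.66) + 0.75(13.26) = 20.72 + 13.76 + 9.95 = 44.43
C6: 1.0(20.72) + 1.0(13.26) + 0.6(7.03) = 20.72 + 13.26 + 4.22 = 38.20
C7: 1.0(20.72) + 0.7(14.66) = 20.72 + 10.26 = 30.98
C8: 1.0(20.72) + 0.75(9.12) + 0.75(13.26) = 20.72 + 6.84 + 9.95 = 37.51
Maximum is from combination 5.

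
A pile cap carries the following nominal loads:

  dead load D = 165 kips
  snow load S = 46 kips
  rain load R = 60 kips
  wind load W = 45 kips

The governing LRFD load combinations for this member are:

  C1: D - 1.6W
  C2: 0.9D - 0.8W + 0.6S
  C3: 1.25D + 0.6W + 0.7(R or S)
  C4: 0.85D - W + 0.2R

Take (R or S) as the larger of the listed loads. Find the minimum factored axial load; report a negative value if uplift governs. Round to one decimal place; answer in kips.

93.0 kips

(R or S) → R = 60 kips.
C1: 1.0(165) - 1.6(45) = 93.0
C2: 0.9(165) - 0.8(45) + 0.6(46) = 140.1
C3: 1.25(165) + 0.6(45) + 0.7(60) = 275.3
C4: 0.85(165) - 1.0(45) + 0.2(60) = 107.3
Combination 1 gives the minimum: 93.0 kips.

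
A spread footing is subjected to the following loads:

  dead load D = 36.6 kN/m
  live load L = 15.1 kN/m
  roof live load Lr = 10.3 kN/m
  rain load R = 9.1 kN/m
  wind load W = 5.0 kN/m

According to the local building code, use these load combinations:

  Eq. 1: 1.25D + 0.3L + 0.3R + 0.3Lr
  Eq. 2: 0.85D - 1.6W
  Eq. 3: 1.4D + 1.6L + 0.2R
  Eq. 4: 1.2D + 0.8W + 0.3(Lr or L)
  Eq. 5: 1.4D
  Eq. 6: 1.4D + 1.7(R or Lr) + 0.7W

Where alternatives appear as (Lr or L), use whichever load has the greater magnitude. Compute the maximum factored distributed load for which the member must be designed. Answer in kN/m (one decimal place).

77.2 kN/m

(Lr or L) → L = 15.1 kN/m; (R or Lr) → Lr = 10.3 kN/m.
Eq. 1: 1.25(36.6) + 0.3(15.1) + 0.3(9.1) + 0.3(10.3) = 45.8 + 4.5 + 2.7 + 3.1 = 56.1
Eq. 2: 0.85(36.6) - 1.6(5.0) = 31.1 - 8.0 = 23.1
Eq. 3: 1.4(36.6) + 1.6(15.1) + 0.2(9.1) = 51.2 + 24.2 + 1.8 = 77.2
Eq. 4: 1.2(36.6) + 0.8(5.0) + 0.3(15.1) = 52.5
Eq. 5: 1.4(36.6) = 51.2
Eq. 6: 1.4(36.6) + 1.7(10.3) + 0.7(5.0) = 72.3
Combination 3 governs: w_u = 77.2 kN/m.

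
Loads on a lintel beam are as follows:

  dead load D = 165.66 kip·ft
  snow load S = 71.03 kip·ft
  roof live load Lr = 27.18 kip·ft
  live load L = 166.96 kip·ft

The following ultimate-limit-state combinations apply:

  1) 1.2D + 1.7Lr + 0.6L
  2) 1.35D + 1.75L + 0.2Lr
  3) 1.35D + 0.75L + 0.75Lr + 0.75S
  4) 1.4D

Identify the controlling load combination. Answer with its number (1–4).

Combination 2

1) 1.2(165.66) + 1.7(27.18) + 0.6(166.96) = 345.17
2) 1.35(165.66) + 1.75(166.96) + 0.2(27.18) = 223.64 + 292.18 + 5.44 = 521.26
3) 1.35(165.66) + 0.75(166.96) + 0.75(27.18) + 0.75(71.03) = 223.64 + 125.22 + 20.39 + 53.27 = 422.52
4) 1.4(165.66) = 231.92
The largest value is 521.26 kip·ft from combination 2.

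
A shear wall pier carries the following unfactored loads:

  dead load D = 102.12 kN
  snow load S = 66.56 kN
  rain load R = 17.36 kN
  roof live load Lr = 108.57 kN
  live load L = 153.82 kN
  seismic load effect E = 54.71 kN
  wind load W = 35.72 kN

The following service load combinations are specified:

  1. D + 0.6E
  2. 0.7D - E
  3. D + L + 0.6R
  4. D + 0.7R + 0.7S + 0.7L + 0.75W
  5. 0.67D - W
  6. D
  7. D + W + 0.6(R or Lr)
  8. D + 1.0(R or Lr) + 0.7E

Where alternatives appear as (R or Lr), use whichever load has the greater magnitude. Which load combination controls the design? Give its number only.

Combination 4

(R or Lr) → Lr = 108.57 kN.
1. 1.0(102.12) + 0.6(54.71) = 102.12 + 32.83 = 134.95
2. 0.7(102.12) - 1.0(54.71) = 71.48 - 54.71 = 16.77
3. 1.0(102.12) + 1.0(153.82) + 0.6(17.36) = 102.12 + 153.82 + 10.42 = 266.36
4. 1.0(102.12) + 0.7(17.36) + 0.7(66.56) + 0.7(153.82) + 0.75(35.72) = 295.33
5. 0.67(102.12) - 1.0(35.72) = 68.42 - 35.72 = 32.70
6. 1.0(102.12) = 102.12
7. 1.0(102.12) + 1.0(35.72) + 0.6(108.57) = 102.12 + 35.72 + 65.14 = 202.98
8. 1.0(102.12) + 1.0(108.57) + 0.7(54.71) = 102.12 + 108.57 + 38.30 = 248.99
The largest value is 295.33 kN from combination 4.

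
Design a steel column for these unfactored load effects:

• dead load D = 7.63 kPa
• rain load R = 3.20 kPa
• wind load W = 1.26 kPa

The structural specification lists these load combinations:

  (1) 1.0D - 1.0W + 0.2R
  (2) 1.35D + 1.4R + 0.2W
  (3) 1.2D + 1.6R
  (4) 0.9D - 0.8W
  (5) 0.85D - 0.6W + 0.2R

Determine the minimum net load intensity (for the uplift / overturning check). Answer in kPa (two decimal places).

(1) 1.0(7.63) - 1.0(1.26) + 0.2(3.20) = 7.63 - 1.26 + 0.64 = 7.01
(2) 1.35(7.63) + 1.4(3.20) + 0.2(1.26) = 10.30 + 4.48 + 0.25 = 15.03
(3) 1.2(7.63) + 1.6(3.20) = 9.16 + 5.12 = 14.28
(4) 0.9(7.63) - 0.8(1.26) = 6.87 - 1.01 = 5.86
(5) 0.85(7.63) - 0.6(1.26) + 0.2(3.20) = 6.49 - 0.76 + 0.64 = 6.37
Combination 4 gives the minimum: 5.86 kPa.

5.86 kPa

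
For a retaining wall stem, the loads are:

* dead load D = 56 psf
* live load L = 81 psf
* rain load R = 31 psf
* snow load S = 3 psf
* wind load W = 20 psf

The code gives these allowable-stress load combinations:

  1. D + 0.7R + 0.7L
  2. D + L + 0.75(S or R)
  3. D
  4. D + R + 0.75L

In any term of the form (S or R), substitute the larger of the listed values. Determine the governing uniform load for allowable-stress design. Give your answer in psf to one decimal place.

160.3 psf

(S or R) → R = 31 psf.
1. 1.0(56) + 0.7(31) + 0.7(81) = 134.4
2. 1.0(56) + 1.0(81) + 0.75(31) = 160.3
3. 1.0(56) = 56.0
4. 1.0(56) + 1.0(31) + 0.75(81) = 147.8
The controlling combination is 2, giving 160.3 psf.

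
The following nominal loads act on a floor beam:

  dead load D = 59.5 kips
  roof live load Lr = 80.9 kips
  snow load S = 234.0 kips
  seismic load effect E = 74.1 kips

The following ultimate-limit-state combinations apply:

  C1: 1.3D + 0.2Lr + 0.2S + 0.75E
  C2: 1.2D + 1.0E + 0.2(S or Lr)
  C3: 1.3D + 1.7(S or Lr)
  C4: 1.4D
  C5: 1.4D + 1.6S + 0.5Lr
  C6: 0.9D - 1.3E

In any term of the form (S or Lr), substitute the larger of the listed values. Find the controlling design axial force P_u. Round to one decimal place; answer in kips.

498.2 kips

(S or Lr) → S = 234.0 kips.
C1: 1.3(59.5) + 0.2(80.9) + 0.2(234.0) + 0.75(74.1) = 195.9
C2: 1.2(59.5) + 1.0(74.1) + 0.2(234.0) = 192.3
C3: 1.3(59.5) + 1.7(234.0) = 475.2
C4: 1.4(59.5) = 83.3
C5: 1.4(59.5) + 1.6(234.0) + 0.5(80.9) = 498.2
C6: 0.9(59.5) - 1.3(74.1) = -42.8
Combination 5 governs: P_u = 498.2 kips.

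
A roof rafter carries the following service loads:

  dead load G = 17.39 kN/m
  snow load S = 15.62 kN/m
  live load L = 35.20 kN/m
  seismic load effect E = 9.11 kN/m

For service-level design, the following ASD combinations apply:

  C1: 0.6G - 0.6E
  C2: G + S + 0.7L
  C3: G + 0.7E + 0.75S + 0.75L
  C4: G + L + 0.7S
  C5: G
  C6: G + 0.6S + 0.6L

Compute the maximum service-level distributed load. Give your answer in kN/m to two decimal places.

C1: 0.6(17.39) - 0.6(9.11) = 4.97
C2: 1.0(17.39) + 1.0(15.62) + 0.7(35.20) = 17.39 + 15.62 + 24.64 = 57.65
C3: 1.0(17.39) + 0.7(9.11) + 0.75(15.62) + 0.75(35.20) = 61.88
C4: 1.0(17.39) + 1.0(35.20) + 0.7(15.62) = 17.39 + 35.20 + 10.93 = 63.52
C5: 1.0(17.39) = 17.39
C6: 1.0(17.39) + 0.6(15.62) + 0.6(35.20) = 17.39 + 9.37 + 21.12 = 47.88
Combination 4 governs: w = 63.52 kN/m.

63.52 kN/m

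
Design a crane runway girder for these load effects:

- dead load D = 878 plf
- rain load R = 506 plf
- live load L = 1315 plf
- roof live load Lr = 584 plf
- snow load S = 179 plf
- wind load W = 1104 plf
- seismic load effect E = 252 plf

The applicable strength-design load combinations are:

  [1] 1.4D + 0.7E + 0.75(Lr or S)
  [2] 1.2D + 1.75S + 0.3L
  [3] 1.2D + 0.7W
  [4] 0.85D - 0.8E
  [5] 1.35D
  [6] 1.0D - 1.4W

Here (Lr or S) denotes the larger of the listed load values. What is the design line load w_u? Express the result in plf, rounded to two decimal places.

1843.60 plf

(Lr or S) → Lr = 584 plf.
[1] 1.4(878) + 0.7(252) + 0.75(584) = 1229.20 + 176.40 + 438.00 = 1843.60
[2] 1.2(878) + 1.75(179) + 0.3(1315) = 1053.60 + 313.25 + 394.50 = 1761.35
[3] 1.2(878) + 0.7(1104) = 1053.60 + 772.80 = 1826.40
[4] 0.85(878) - 0.8(252) = 746.30 - 201.60 = 544.70
[5] 1.35(878) = 1185.30
[6] 1.0(878) - 1.4(1104) = 878.00 - 1545.60 = -667.60
Maximum is from combination 1.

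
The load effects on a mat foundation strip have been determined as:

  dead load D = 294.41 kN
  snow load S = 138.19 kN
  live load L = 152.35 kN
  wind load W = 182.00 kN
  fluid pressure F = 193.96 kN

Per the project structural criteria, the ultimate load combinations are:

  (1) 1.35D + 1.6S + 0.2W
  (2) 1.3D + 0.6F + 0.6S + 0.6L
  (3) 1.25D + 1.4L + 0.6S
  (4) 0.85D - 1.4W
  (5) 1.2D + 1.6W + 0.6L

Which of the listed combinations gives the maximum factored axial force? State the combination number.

Combination 5

(1) 1.35(294.41) + 1.6(138.19) + 0.2(182.00) = 654.96
(2) 1.3(294.41) + 0.6(193.96) + 0.6(138.19) + 0.6(152.35) = 382.73 + 116.38 + 82.91 + 91.41 = 673.43
(3) 1.25(294.41) + 1.4(152.35) + 0.6(138.19) = 664.22
(4) 0.85(294.41) - 1.4(182.00) = 250.25 - 254.80 = -4.55
(5) 1.2(294.41) + 1.6(182.00) + 0.6(152.35) = 353.29 + 291.20 + 91.41 = 735.90
The largest value is 735.90 kN from combination 5.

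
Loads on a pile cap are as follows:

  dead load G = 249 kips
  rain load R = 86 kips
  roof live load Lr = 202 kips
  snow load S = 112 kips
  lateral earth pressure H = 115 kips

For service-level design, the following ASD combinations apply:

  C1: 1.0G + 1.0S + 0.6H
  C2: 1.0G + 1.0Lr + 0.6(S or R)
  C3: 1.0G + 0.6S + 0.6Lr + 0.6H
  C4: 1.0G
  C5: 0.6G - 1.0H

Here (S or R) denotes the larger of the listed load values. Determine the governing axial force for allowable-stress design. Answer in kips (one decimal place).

(S or R) → S = 112 kips.
C1: 1.0(249) + 1.0(112) + 0.6(115) = 249.0 + 112.0 + 69.0 = 430.0
C2: 1.0(249) + 1.0(202) + 0.6(112) = 249.0 + 202.0 + 67.2 = 518.2
C3: 1.0(249) + 0.6(112) + 0.6(202) + 0.6(115) = 249.0 + 67.2 + 121.2 + 69.0 = 506.4
C4: 1.0(249) = 249.0
C5: 0.6(249) - 1.0(115) = 149.4 - 115.0 = 34.4
Combination 2 governs: P = 518.2 kips.

518.2 kips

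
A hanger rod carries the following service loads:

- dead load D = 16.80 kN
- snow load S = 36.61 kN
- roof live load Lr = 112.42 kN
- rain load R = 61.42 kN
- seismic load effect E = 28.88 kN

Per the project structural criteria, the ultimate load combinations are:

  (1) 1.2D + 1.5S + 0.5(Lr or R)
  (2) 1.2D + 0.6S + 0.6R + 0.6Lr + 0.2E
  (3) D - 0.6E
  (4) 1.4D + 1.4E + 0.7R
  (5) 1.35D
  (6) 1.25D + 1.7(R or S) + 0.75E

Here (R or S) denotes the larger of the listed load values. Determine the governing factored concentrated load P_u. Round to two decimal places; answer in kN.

(Lr or R) → Lr = 112.42 kN; (R or S) → R = 61.42 kN.
(1) 1.2(16.80) + 1.5(36.61) + 0.5(112.42) = 20.16 + 54.92 + 56.21 = 131.29
(2) 1.2(16.80) + 0.6(36.61) + 0.6(61.42) + 0.6(112.42) + 0.2(28.88) = 20.16 + 21.97 + 36.85 + 67.45 + 5.78 = 152.21
(3) 1.0(16.80) - 0.6(28.88) = 16.80 - 17.33 = -0.53
(4) 1.4(16.80) + 1.4(28.88) + 0.7(61.42) = 106.95
(5) 1.35(16.80) = 22.68
(6) 1.25(16.80) + 1.7(61.42) + 0.75(28.88) = 21.00 + 104.41 + 21.66 = 147.07
Maximum is from combination 2.

152.21 kN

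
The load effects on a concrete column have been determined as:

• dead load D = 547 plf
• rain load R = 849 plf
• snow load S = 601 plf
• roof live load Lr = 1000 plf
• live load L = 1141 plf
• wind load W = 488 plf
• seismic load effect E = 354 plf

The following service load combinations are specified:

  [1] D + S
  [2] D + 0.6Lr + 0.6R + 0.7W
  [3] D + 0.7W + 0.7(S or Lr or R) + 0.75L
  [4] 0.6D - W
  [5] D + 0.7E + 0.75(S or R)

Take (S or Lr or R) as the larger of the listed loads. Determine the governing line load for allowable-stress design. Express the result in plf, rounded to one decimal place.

2444.4 plf

(S or Lr or R) → Lr = 1000 plf; (S or R) → R = 849 plf.
[1] 1.0(547) + 1.0(601) = 1148.0
[2] 1.0(547) + 0.6(1000) + 0.6(849) + 0.7(488) = 1998.0
[3] 1.0(547) + 0.7(488) + 0.7(1000) + 0.75(1141) = 2444.4
[4] 0.6(547) - 1.0(488) = -159.8
[5] 1.0(547) + 0.7(354) + 0.75(849) = 1431.6
Maximum is from combination 3.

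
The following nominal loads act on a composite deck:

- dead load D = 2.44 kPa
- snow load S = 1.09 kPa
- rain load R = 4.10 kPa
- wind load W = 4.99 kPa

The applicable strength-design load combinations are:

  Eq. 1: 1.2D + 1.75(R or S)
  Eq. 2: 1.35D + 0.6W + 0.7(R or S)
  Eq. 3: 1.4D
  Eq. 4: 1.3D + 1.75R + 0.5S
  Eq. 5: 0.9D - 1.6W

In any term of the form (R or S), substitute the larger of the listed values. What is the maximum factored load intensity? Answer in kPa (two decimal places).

10.89 kPa

(R or S) → R = 4.10 kPa.
Eq. 1: 1.2(2.44) + 1.75(4.10) = 10.10
Eq. 2: 1.35(2.44) + 0.6(4.99) + 0.7(4.10) = 9.16
Eq. 3: 1.4(2.44) = 3.42
Eq. 4: 1.3(2.44) + 1.75(4.10) + 0.5(1.09) = 10.89
Eq. 5: 0.9(2.44) - 1.6(4.99) = -5.79
The controlling combination is 4, giving 10.89 kPa.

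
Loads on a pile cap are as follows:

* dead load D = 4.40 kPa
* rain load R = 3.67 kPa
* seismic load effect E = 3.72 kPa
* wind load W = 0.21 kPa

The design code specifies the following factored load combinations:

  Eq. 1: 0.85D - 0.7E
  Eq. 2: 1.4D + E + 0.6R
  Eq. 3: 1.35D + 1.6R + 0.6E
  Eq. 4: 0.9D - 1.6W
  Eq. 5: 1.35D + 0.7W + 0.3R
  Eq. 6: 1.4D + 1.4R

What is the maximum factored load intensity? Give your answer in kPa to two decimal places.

14.04 kPa

Eq. 1: 0.85(4.40) - 0.7(3.72) = 3.74 - 2.60 = 1.14
Eq. 2: 1.4(4.40) + 1.0(3.72) + 0.6(3.67) = 6.16 + 3.72 + 2.20 = 12.08
Eq. 3: 1.35(4.40) + 1.6(3.67) + 0.6(3.72) = 5.94 + 5.87 + 2.23 = 14.04
Eq. 4: 0.9(4.40) - 1.6(0.21) = 3.96 - 0.34 = 3.62
Eq. 5: 1.35(4.40) + 0.7(0.21) + 0.3(3.67) = 5.94 + 0.15 + 1.10 = 7.19
Eq. 6: 1.4(4.40) + 1.4(3.67) = 6.16 + 5.14 = 11.30
Maximum is from combination 3.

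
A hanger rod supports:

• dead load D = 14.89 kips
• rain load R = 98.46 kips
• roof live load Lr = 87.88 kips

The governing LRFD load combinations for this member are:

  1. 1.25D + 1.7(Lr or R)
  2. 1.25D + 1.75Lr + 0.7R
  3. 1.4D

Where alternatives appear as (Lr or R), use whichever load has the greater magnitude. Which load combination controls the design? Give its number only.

Combination 2

(Lr or R) → R = 98.46 kips.
1. 1.25(14.89) + 1.7(98.46) = 185.99
2. 1.25(14.89) + 1.75(87.88) + 0.7(98.46) = 241.32
3. 1.4(14.89) = 20.85
The largest value is 241.32 kips from combination 2.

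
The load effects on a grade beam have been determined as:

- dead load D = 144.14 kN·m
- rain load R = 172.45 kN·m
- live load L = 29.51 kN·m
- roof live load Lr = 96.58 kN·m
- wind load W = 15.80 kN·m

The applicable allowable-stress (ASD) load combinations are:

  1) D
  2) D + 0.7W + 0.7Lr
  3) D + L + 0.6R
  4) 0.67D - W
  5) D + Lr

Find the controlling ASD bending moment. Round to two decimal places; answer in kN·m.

277.12 kN·m

1) 1.0(144.14) = 144.14
2) 1.0(144.14) + 0.7(15.80) + 0.7(96.58) = 144.14 + 11.06 + 67.61 = 222.81
3) 1.0(144.14) + 1.0(29.51) + 0.6(172.45) = 144.14 + 29.51 + 103.47 = 277.12
4) 0.67(144.14) - 1.0(15.80) = 96.57 - 15.80 = 80.77
5) 1.0(144.14) + 1.0(96.58) = 144.14 + 96.58 = 240.72
The controlling combination is 3, giving 277.12 kN·m.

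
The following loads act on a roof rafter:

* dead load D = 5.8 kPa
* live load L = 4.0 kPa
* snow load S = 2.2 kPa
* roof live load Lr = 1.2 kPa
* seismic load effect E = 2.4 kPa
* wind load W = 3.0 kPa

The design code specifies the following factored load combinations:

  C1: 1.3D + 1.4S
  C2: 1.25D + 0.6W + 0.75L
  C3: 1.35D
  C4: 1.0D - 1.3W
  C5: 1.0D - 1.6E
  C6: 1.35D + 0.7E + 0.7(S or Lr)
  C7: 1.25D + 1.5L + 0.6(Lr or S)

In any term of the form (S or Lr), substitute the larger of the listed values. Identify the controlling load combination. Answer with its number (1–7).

Combination 7

(S or Lr) → S = 2.2 kPa; (Lr or S) → S = 2.2 kPa.
C1: 1.3(5.8) + 1.4(2.2) = 7.5 + 3.1 = 10.6
C2: 1.25(5.8) + 0.6(3.0) + 0.75(4.0) = 7.3 + 1.8 + 3.0 = 12.1
C3: 1.35(5.8) = 7.8
C4: 1.0(5.8) - 1.3(3.0) = 5.8 - 3.9 = 1.9
C5: 1.0(5.8) - 1.6(2.4) = 5.8 - 3.8 = 2.0
C6: 1.35(5.8) + 0.7(2.4) + 0.7(2.2) = 11.1
C7: 1.25(5.8) + 1.5(4.0) + 0.6(2.2) = 7.3 + 6.0 + 1.3 = 14.6
The largest value is 14.6 kPa from combination 7.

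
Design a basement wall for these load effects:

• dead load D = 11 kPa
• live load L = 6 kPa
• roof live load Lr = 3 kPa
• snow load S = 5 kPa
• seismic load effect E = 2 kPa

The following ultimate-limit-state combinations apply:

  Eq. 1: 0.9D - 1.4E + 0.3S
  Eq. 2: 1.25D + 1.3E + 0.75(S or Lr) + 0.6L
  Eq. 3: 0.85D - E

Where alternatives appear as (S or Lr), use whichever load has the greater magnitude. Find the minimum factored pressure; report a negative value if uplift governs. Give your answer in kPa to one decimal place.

7.4 kPa

(S or Lr) → S = 5 kPa.
Eq. 1: 0.9(11) - 1.4(2) + 0.3(5) = 8.6
Eq. 2: 1.25(11) + 1.3(2) + 0.75(5) + 0.6(6) = 23.7
Eq. 3: 0.85(11) - 1.0(2) = 7.4
Combination 3 gives the minimum: 7.4 kPa.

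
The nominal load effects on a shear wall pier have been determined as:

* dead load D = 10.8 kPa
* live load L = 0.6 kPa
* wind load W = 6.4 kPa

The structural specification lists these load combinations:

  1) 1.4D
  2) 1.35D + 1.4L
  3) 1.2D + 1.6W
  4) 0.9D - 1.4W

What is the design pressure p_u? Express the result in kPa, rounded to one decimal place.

23.2 kPa

1) 1.4(10.8) = 15.1
2) 1.35(10.8) + 1.4(0.6) = 15.4
3) 1.2(10.8) + 1.6(6.4) = 23.2
4) 0.9(10.8) - 1.4(6.4) = 0.8
The controlling combination is 3, giving 23.2 kPa.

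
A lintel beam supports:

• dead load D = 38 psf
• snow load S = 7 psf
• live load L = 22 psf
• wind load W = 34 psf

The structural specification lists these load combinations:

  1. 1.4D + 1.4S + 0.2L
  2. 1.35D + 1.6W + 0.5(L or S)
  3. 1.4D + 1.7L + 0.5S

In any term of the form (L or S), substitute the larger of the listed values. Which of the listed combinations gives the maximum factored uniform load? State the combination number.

Combination 2

(L or S) → L = 22 psf.
1. 1.4(38) + 1.4(7) + 0.2(22) = 53.2 + 9.8 + 4.4 = 67.4
2. 1.35(38) + 1.6(34) + 0.5(22) = 51.3 + 54.4 + 11.0 = 116.7
3. 1.4(38) + 1.7(22) + 0.5(7) = 53.2 + 37.4 + 3.5 = 94.1
The largest value is 116.7 psf from combination 2.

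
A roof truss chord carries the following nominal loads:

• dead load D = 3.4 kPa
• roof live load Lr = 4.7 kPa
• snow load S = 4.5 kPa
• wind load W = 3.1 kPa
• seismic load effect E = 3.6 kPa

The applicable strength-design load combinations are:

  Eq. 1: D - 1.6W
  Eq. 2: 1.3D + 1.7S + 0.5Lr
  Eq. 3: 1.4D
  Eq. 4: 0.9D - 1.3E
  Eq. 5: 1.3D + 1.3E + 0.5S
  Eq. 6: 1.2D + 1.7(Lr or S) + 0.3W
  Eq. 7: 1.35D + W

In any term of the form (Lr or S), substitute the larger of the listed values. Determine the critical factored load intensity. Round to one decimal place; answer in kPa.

(Lr or S) → Lr = 4.7 kPa.
Eq. 1: 1.0(3.4) - 1.6(3.1) = -1.6
Eq. 2: 1.3(3.4) + 1.7(4.5) + 0.5(4.7) = 14.4
Eq. 3: 1.4(3.4) = 4.8
Eq. 4: 0.9(3.4) - 1.3(3.6) = -1.6
Eq. 5: 1.3(3.4) + 1.3(3.6) + 0.5(4.5) = 11.4
Eq. 6: 1.2(3.4) + 1.7(4.7) + 0.3(3.1) = 13.0
Eq. 7: 1.35(3.4) + 1.0(3.1) = 7.7
Maximum is from combination 2.

14.4 kPa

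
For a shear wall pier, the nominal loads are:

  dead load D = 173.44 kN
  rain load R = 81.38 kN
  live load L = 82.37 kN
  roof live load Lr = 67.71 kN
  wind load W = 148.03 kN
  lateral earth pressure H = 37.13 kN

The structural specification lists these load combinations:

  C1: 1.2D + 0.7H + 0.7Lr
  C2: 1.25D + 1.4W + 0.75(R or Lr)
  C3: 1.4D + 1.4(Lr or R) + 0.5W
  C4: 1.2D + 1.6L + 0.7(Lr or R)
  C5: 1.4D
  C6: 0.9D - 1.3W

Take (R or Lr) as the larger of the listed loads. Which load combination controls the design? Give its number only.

Combination 2

(R or Lr) → R = 81.38 kN; (Lr or R) → R = 81.38 kN.
C1: 1.2(173.44) + 0.7(37.13) + 0.7(67.71) = 281.52
C2: 1.25(173.44) + 1.4(148.03) + 0.75(81.38) = 485.08
C3: 1.4(173.44) + 1.4(81.38) + 0.5(148.03) = 430.76
C4: 1.2(173.44) + 1.6(82.37) + 0.7(81.38) = 396.89
C5: 1.4(173.44) = 242.82
C6: 0.9(173.44) - 1.3(148.03) = -36.34
The largest value is 485.08 kN from combination 2.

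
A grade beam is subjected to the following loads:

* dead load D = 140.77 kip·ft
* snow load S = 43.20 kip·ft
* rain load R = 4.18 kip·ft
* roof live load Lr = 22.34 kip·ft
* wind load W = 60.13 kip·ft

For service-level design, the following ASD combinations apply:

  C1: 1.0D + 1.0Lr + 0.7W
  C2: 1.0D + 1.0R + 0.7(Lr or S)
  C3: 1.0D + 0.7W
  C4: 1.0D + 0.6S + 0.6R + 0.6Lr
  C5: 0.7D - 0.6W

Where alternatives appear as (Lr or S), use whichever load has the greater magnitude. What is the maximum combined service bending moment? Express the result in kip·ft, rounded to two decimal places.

(Lr or S) → S = 43.20 kip·ft.
C1: 1.0(140.77) + 1.0(22.34) + 0.7(60.13) = 140.77 + 22.34 + 42.09 = 205.20
C2: 1.0(140.77) + 1.0(4.18) + 0.7(43.20) = 140.77 + 4.18 + 30.24 = 175.19
C3: 1.0(140.77) + 0.7(60.13) = 140.77 + 42.09 = 182.86
C4: 1.0(140.77) + 0.6(43.20) + 0.6(4.18) + 0.6(22.34) = 140.77 + 25.92 + 2.51 + 13.40 = 182.60
C5: 0.7(140.77) - 0.6(60.13) = 98.54 - 36.08 = 62.46
Maximum is from combination 1.

205.20 kip·ft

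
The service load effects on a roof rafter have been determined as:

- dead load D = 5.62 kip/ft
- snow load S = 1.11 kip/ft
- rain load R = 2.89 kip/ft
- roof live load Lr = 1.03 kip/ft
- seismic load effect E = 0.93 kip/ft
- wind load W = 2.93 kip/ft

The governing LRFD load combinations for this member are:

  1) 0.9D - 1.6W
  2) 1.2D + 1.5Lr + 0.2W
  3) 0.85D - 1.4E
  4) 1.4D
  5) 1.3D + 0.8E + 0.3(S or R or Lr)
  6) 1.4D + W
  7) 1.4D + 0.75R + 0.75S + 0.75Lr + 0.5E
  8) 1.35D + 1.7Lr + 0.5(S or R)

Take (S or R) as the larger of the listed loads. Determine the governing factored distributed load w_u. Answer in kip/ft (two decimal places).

12.11 kip/ft

(S or R or Lr) → R = 2.89 kip/ft; (S or R) → R = 2.89 kip/ft.
1) 0.9(5.62) - 1.6(2.93) = 5.06 - 4.69 = 0.37
2) 1.2(5.62) + 1.5(1.03) + 0.2(2.93) = 6.74 + 1.55 + 0.59 = 8.88
3) 0.85(5.62) - 1.4(0.93) = 4.78 - 1.30 = 3.48
4) 1.4(5.62) = 7.87
5) 1.3(5.62) + 0.8(0.93) + 0.3(2.89) = 7.31 + 0.74 + 0.87 = 8.92
6) 1.4(5.62) + 1.0(2.93) = 7.87 + 2.93 = 10.80
7) 1.4(5.62) + 0.75(2.89) + 0.75(1.11) + 0.75(1.03) + 0.5(0.93) = 7.87 + 2.17 + 0.83 + 0.77 + 0.47 = 12.11
8) 1.35(5.62) + 1.7(1.03) + 0.5(2.89) = 10.78
Combination 7 governs: w_u = 12.11 kip/ft.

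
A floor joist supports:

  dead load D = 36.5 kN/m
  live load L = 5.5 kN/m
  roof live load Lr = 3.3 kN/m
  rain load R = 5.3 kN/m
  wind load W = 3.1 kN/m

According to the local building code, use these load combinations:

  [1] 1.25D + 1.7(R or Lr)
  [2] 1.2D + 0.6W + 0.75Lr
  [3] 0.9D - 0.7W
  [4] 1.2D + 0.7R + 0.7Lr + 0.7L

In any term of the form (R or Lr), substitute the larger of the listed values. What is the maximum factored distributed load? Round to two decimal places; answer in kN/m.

(R or Lr) → R = 5.3 kN/m.
[1] 1.25(36.5) + 1.7(5.3) = 45.63 + 9.01 = 54.64
[2] 1.2(36.5) + 0.6(3.1) + 0.75(3.3) = 43.80 + 1.86 + 2.48 = 48.14
[3] 0.9(36.5) - 0.7(3.1) = 32.85 - 2.17 = 30.68
[4] 1.2(36.5) + 0.7(5.3) + 0.7(3.3) + 0.7(5.5) = 43.80 + 3.71 + 2.31 + 3.85 = 53.67
Combination 1 governs: w_u = 54.64 kN/m.

54.64 kN/m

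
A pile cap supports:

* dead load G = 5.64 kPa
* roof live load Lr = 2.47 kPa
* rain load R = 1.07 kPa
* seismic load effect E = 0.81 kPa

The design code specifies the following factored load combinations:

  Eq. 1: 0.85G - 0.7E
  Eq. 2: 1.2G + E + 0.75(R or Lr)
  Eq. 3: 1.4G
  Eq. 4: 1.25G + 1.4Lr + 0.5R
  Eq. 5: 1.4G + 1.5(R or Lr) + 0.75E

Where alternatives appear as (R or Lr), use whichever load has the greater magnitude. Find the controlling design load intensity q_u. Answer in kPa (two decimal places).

12.21 kPa

(R or Lr) → Lr = 2.47 kPa.
Eq. 1: 0.85(5.64) - 0.7(0.81) = 4.23
Eq. 2: 1.2(5.64) + 1.0(0.81) + 0.75(2.47) = 6.77 + 0.81 + 1.85 = 9.43
Eq. 3: 1.4(5.64) = 7.90
Eq. 4: 1.25(5.64) + 1.4(2.47) + 0.5(1.07) = 11.04
Eq. 5: 1.4(5.64) + 1.5(2.47) + 0.75(0.81) = 12.21
Maximum is from combination 5.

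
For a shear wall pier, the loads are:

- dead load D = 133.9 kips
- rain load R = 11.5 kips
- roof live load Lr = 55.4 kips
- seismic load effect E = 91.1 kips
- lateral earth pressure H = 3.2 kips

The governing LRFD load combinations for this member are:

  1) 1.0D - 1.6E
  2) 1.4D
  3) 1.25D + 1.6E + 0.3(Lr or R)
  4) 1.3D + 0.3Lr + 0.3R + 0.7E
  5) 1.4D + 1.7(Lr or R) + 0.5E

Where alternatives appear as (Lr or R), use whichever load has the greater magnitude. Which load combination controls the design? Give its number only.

Combination 3

(Lr or R) → Lr = 55.4 kips.
1) 1.0(133.9) - 1.6(91.1) = 133.90 - 145.76 = -11.86
2) 1.4(133.9) = 187.46
3) 1.25(133.9) + 1.6(91.1) + 0.3(55.4) = 167.38 + 145.76 + 16.62 = 329.76
4) 1.3(133.9) + 0.3(55.4) + 0.3(11.5) + 0.7(91.1) = 174.07 + 16.62 + 3.45 + 63.77 = 257.91
5) 1.4(133.9) + 1.7(55.4) + 0.5(91.1) = 187.46 + 94.18 + 45.55 = 327.19
The largest value is 329.76 kips from combination 3.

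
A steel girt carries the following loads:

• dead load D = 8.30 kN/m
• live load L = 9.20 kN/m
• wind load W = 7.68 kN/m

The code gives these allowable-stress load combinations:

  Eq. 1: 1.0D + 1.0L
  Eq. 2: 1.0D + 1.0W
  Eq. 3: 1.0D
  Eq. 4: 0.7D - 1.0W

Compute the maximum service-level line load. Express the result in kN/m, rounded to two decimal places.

Eq. 1: 1.0(8.30) + 1.0(9.20) = 17.50
Eq. 2: 1.0(8.30) + 1.0(7.68) = 15.98
Eq. 3: 1.0(8.30) = 8.30
Eq. 4: 0.7(8.30) - 1.0(7.68) = -1.87
The controlling combination is 1, giving 17.50 kN/m.

17.50 kN/m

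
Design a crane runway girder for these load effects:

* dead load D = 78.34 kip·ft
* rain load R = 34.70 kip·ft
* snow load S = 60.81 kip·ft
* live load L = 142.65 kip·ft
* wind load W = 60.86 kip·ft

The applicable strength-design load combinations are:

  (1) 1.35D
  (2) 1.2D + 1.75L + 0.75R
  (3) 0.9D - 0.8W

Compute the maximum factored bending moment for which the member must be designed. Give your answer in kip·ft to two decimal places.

369.67 kip·ft

(1) 1.35(78.34) = 105.76
(2) 1.2(78.34) + 1.75(142.65) + 0.75(34.70) = 369.67
(3) 0.9(78.34) - 0.8(60.86) = 21.82
Combination 2 governs: M_u = 369.67 kip·ft.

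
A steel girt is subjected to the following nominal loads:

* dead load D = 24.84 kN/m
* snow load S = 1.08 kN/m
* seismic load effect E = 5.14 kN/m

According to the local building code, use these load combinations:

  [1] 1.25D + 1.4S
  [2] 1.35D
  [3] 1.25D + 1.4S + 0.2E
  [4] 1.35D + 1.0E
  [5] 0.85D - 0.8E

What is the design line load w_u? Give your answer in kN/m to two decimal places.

38.67 kN/m

[1] 1.25(24.84) + 1.4(1.08) = 31.05 + 1.51 = 32.56
[2] 1.35(24.84) = 33.53
[3] 1.25(24.84) + 1.4(1.08) + 0.2(5.14) = 31.05 + 1.51 + 1.03 = 33.59
[4] 1.35(24.84) + 1.0(5.14) = 33.53 + 5.14 = 38.67
[5] 0.85(24.84) - 0.8(5.14) = 21.11 - 4.11 = 17.00
Maximum is from combination 4.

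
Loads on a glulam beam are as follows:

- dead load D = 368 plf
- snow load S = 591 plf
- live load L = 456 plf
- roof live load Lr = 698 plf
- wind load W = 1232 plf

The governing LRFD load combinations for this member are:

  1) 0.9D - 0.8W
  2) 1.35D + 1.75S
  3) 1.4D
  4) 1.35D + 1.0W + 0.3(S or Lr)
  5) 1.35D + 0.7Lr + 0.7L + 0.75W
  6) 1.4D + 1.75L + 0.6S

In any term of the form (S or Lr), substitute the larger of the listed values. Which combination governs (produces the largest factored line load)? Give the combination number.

(S or Lr) → Lr = 698 plf.
1) 0.9(368) - 0.8(1232) = 331.2 - 985.6 = -654.4
2) 1.35(368) + 1.75(591) = 496.8 + 1034.3 = 1531.1
3) 1.4(368) = 515.2
4) 1.35(368) + 1.0(1232) + 0.3(698) = 496.8 + 1232.0 + 209.4 = 1938.2
5) 1.35(368) + 0.7(698) + 0.7(456) + 0.75(1232) = 496.8 + 488.6 + 319.2 + 924.0 = 2228.6
6) 1.4(368) + 1.75(456) + 0.6(591) = 515.2 + 798.0 + 354.6 = 1667.8
The largest value is 2228.6 plf from combination 5.

Combination 5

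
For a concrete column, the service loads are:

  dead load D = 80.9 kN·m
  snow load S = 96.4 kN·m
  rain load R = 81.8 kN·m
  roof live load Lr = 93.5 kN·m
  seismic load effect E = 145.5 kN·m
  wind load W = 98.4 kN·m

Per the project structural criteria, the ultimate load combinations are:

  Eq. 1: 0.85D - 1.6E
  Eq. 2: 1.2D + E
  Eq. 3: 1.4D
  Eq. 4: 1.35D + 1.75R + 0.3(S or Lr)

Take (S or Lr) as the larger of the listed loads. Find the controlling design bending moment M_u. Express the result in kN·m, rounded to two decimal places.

281.29 kN·m

(S or Lr) → S = 96.4 kN·m.
Eq. 1: 0.85(80.9) - 1.6(145.5) = -164.04
Eq. 2: 1.2(80.9) + 1.0(145.5) = 97.08 + 145.50 = 242.58
Eq. 3: 1.4(80.9) = 113.26
Eq. 4: 1.35(80.9) + 1.75(81.8) + 0.3(96.4) = 109.22 + 143.15 + 28.92 = 281.29
Combination 4 governs: M_u = 281.29 kN·m.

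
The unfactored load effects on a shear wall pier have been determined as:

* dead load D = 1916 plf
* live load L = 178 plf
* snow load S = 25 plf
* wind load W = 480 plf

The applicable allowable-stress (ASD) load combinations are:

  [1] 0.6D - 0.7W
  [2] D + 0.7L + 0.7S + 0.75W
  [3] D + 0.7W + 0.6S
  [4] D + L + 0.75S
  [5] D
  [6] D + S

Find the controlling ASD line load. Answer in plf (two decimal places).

[1] 0.6(1916) - 0.7(480) = 1149.60 - 336.00 = 813.60
[2] 1.0(1916) + 0.7(178) + 0.7(25) + 0.75(480) = 1916.00 + 124.60 + 17.50 + 360.00 = 2418.10
[3] 1.0(1916) + 0.7(480) + 0.6(25) = 1916.00 + 336.00 + 15.00 = 2267.00
[4] 1.0(1916) + 1.0(178) + 0.75(25) = 1916.00 + 178.00 + 18.75 = 2112.75
[5] 1.0(1916) = 1916.00
[6] 1.0(1916) + 1.0(25) = 1916.00 + 25.00 = 1941.00
Maximum is from combination 2.

2418.10 plf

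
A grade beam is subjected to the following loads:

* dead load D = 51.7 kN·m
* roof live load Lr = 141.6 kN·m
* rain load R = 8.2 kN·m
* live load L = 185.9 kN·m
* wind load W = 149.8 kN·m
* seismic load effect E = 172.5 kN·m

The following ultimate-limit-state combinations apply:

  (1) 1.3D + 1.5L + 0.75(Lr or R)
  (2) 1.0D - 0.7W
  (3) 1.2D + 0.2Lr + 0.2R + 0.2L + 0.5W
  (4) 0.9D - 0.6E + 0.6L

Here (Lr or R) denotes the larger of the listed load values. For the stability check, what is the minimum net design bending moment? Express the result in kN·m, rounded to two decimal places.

-53.16 kN·m

(Lr or R) → Lr = 141.6 kN·m.
(1) 1.3(51.7) + 1.5(185.9) + 0.75(141.6) = 67.21 + 278.85 + 106.20 = 452.26
(2) 1.0(51.7) - 0.7(149.8) = 51.70 - 104.86 = -53.16
(3) 1.2(51.7) + 0.2(141.6) + 0.2(8.2) + 0.2(185.9) + 0.5(149.8) = 62.04 + 28.32 + 1.64 + 37.18 + 74.90 = 204.08
(4) 0.9(51.7) - 0.6(172.5) + 0.6(185.9) = 46.53 - 103.50 + 111.54 = 54.57
Combination 2 gives the minimum: -53.16 kN·m.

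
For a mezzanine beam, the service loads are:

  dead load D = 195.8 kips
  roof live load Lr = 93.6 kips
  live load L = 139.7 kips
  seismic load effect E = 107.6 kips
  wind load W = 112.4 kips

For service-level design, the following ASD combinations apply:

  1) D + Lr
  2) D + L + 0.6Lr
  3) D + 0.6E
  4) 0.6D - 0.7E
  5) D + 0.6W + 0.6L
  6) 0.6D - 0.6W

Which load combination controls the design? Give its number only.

Combination 2

1) 1.0(195.8) + 1.0(93.6) = 195.8 + 93.6 = 289.4
2) 1.0(195.8) + 1.0(139.7) + 0.6(93.6) = 195.8 + 139.7 + 56.2 = 391.7
3) 1.0(195.8) + 0.6(107.6) = 195.8 + 64.6 = 260.4
4) 0.6(195.8) - 0.7(107.6) = 117.5 - 75.3 = 42.2
5) 1.0(195.8) + 0.6(112.4) + 0.6(139.7) = 347.1
6) 0.6(195.8) - 0.6(112.4) = 50.0
The largest value is 391.7 kips from combination 2.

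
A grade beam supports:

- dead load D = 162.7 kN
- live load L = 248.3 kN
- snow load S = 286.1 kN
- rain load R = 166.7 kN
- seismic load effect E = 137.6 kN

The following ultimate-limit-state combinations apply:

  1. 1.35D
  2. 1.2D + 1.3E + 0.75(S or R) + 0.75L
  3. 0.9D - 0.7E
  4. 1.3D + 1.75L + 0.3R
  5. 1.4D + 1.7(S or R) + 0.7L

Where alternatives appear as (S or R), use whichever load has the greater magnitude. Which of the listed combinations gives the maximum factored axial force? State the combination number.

(S or R) → S = 286.1 kN.
1. 1.35(162.7) = 219.65
2. 1.2(162.7) + 1.3(137.6) + 0.75(286.1) + 0.75(248.3) = 774.92
3. 0.9(162.7) - 0.7(137.6) = 146.43 - 96.32 = 50.11
4. 1.3(162.7) + 1.75(248.3) + 0.3(166.7) = 211.51 + 434.53 + 50.01 = 696.05
5. 1.4(162.7) + 1.7(286.1) + 0.7(248.3) = 227.78 + 486.37 + 173.81 = 887.96
The largest value is 887.96 kN from combination 5.

Combination 5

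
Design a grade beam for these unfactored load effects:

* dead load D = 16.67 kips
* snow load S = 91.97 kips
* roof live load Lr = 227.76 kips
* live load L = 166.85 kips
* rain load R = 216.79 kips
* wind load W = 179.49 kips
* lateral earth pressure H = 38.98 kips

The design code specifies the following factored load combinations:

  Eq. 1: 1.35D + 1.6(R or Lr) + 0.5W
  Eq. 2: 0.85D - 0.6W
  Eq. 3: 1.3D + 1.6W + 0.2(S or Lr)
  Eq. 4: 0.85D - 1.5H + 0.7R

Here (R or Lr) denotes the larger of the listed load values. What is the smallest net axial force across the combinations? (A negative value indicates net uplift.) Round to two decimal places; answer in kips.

(R or Lr) → Lr = 227.76 kips; (S or Lr) → Lr = 227.76 kips.
Eq. 1: 1.35(16.67) + 1.6(227.76) + 0.5(179.49) = 476.67
Eq. 2: 0.85(16.67) - 0.6(179.49) = -93.52
Eq. 3: 1.3(16.67) + 1.6(179.49) + 0.2(227.76) = 354.41
Eq. 4: 0.85(16.67) - 1.5(38.98) + 0.7(216.79) = 107.45
Combination 2 gives the minimum: -93.52 kips.

-93.52 kips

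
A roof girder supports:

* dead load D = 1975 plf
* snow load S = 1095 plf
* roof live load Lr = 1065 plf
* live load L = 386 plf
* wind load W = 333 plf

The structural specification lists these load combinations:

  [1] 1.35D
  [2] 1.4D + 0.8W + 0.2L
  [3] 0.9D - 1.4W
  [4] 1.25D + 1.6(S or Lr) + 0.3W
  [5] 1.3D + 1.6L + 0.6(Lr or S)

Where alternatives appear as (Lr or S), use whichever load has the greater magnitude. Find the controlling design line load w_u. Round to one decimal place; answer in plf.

4320.7 plf

(S or Lr) → S = 1095 plf; (Lr or S) → S = 1095 plf.
[1] 1.35(1975) = 2666.3
[2] 1.4(1975) + 0.8(333) + 0.2(386) = 2765.0 + 266.4 + 77.2 = 3108.6
[3] 0.9(1975) - 1.4(333) = 1777.5 - 466.2 = 1311.3
[4] 1.25(1975) + 1.6(1095) + 0.3(333) = 2468.8 + 1752.0 + 99.9 = 4320.7
[5] 1.3(1975) + 1.6(386) + 0.6(1095) = 2567.5 + 617.6 + 657.0 = 3842.1
The controlling combination is 4, giving 4320.7 plf.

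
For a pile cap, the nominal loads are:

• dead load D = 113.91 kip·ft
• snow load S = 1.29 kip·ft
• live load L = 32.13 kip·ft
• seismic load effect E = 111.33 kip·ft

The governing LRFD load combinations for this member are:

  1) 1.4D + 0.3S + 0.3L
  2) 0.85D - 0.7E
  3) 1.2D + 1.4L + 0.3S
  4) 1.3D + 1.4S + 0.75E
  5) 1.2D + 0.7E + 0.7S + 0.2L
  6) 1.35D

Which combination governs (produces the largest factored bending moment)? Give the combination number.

Combination 4

1) 1.4(113.91) + 0.3(1.29) + 0.3(32.13) = 159.47 + 0.39 + 9.64 = 169.50
2) 0.85(113.91) - 0.7(111.33) = 96.82 - 77.93 = 18.89
3) 1.2(113.91) + 1.4(32.13) + 0.3(1.29) = 136.69 + 44.98 + 0.39 = 182.06
4) 1.3(113.91) + 1.4(1.29) + 0.75(111.33) = 148.08 + 1.81 + 83.50 = 233.39
5) 1.2(113.91) + 0.7(111.33) + 0.7(1.29) + 0.2(32.13) = 136.69 + 77.93 + 0.90 + 6.43 = 221.95
6) 1.35(113.91) = 153.78
The largest value is 233.39 kip·ft from combination 4.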